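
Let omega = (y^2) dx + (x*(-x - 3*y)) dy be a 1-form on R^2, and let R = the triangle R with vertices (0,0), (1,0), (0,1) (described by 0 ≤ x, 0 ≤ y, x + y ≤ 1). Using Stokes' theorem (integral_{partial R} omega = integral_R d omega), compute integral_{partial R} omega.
integral_(partial R) omega = -7/6

Stokes: integral_partial_R omega = integral_R d omega with d omega = (∂Q/∂x - ∂P/∂y) dx ∧ dy.
  ∂Q/∂x = -2*x - 3*y
  ∂P/∂y = 2*y
  integrand = ∂Q/∂x - ∂P/∂y = -2*x - 5*y.
Integrating over R: integral_0^1 integral_0^{1-x} (-2*x - 5*y) dy dx = -7/6.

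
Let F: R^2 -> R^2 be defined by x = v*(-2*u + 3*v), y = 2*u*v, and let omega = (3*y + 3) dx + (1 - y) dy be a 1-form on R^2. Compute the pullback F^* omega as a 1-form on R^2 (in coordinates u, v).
F^* omega = (4*v*(-4*u*v - 1)) du + (-16*u^2*v + 36*u*v^2 - 4*u + 18*v) dv

Using F^*(f dg) = (f ∘ F) d(g ∘ F), substitute each coordinate x_i by F_i(u, v) in f_i, and replace dx_i by d F_i = (∂F_i/∂u) du + (∂F_i/∂v) dv.
  For the x component: f_1(F) = 6*u*v + 3; d F_1 = (-2*v) du + (-2*u + 6*v) dv
  For the y component: f_2(F) = -2*u*v + 1; d F_2 = (2*v) du + (2*u) dv
Combining and collecting du, dv coefficients:
  coeff of du: 4*v*(-4*u*v - 1)
  coeff of dv: -16*u^2*v + 36*u*v^2 - 4*u + 18*v
F^* omega = (4*v*(-4*u*v - 1)) du + (-16*u^2*v + 36*u*v^2 - 4*u + 18*v) dv.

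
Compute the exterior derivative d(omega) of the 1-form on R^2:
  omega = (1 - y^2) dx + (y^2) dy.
d(omega) = (2*y) dx ∧ dy

For a 1-form omega = sum_i f_i dx_i, the exterior derivative is
  d(omega) = sum_{i < j} (∂f_j/∂x_i - ∂f_i/∂x_j) dx_i ∧ dx_j.
  coefficient of dx ∧ dy: ∂f_2/∂x - ∂f_1/∂y = ∂(y^2)/∂x - ∂(1 - y^2)/∂y = 2*y
Assembling: d(omega) = (2*y) dx ∧ dy.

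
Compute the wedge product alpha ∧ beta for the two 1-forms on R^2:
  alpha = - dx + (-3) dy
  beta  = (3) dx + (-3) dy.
alpha ∧ beta = (12) dx ∧ dy

Distribute the wedge, using dx_i ∧ dx_j = -dx_j ∧ dx_i and dx_i ∧ dx_i = 0. For each pair (i, j) with i < j, the coefficient of dx_i ∧ dx_j in alpha ∧ beta is (alpha_i * beta_j - alpha_j * beta_i). Collecting: alpha ∧ beta = (12) dx ∧ dy.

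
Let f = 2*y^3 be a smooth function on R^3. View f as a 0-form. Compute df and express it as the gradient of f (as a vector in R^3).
df = (0) dx + (6*y^2) dy + (0) dz; grad f = (0, 6*y^2, 0)

For a 0-form f, d f = (∂f/∂x) dx + (∂f/∂y) dy + (∂f/∂z) dz. The components of the vector representation are exactly the entries of grad f in Cartesian coordinates:
  ∂f/∂x = 0
  ∂f/∂y = 6*y^2
  ∂f/∂z = 0.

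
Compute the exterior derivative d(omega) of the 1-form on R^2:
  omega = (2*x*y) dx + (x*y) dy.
d(omega) = (-2*x + y) dx ∧ dy

For a 1-form omega = sum_i f_i dx_i, the exterior derivative is
  d(omega) = sum_{i < j} (∂f_j/∂x_i - ∂f_i/∂x_j) dx_i ∧ dx_j.
  coefficient of dx ∧ dy: ∂f_2/∂x - ∂f_1/∂y = ∂(x*y)/∂x - ∂(2*x*y)/∂y = -2*x + y
Assembling: d(omega) = (-2*x + y) dx ∧ dy.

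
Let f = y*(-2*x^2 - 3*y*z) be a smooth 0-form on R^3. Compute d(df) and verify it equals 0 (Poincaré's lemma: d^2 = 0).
d(df) = 0

Step 1: df = sum_i (∂f/∂x_i) dx_i = (-4*x*y) dx + (-2*x^2 - 6*y*z) dy + (-3*y^2) dz.
Step 2: Apply d again. Using the 1-form formula, the coefficient of dx ∧ dy in d(df) is ∂^2 f/∂x ∂y - ∂^2 f/∂y ∂x = (-4*x) - (-4*x) = 0 (equality of mixed partials for smooth f).
Similarly for dx ∧ dz and dy ∧ dz — all coefficients vanish. So d(df) = 0.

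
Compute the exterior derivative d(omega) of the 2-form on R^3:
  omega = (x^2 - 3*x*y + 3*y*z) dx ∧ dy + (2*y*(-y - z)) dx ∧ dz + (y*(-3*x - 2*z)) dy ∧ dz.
d(omega) = (4*y + 2*z) dx ∧ dy ∧ dz

For a 2-form omega = sum_{i<j} g_{ij} dx_i ∧ dx_j, the exterior derivative is
  d(omega) = sum_{i<j} d(g_{ij}) ∧ dx_i ∧ dx_j = sum_{i<j, k} (∂g_{ij}/∂x_k) dx_k ∧ dx_i ∧ dx_j.
Expand each term, using dx_k ∧ dx_i ∧ dx_j = sgn(permutation) dx_{(a)} ∧ dx_{(b)} ∧ dx_{(c)} with (a < b < c) sorted:
  d(x^2 - 3*x*y + 3*y*z) includes (∂/∂z)(x^2 - 3*x*y + 3*y*z) dz = (3*y) dz, which multiplied by dx ∧ dy gives (3*y) dx ∧ dy ∧ dz
  d(2*y*(-y - z)) includes (∂/∂y)(2*y*(-y - z)) dy = (-4*y - 2*z) dy, which multiplied by dx ∧ dz gives (4*y + 2*z) dx ∧ dy ∧ dz
  d(y*(-3*x - 2*z)) includes (∂/∂x)(y*(-3*x - 2*z)) dx = (-3*y) dx, which multiplied by dy ∧ dz gives (-3*y) dx ∧ dy ∧ dz
Collecting like 3-forms: d(omega) = (4*y + 2*z) dx ∧ dy ∧ dz.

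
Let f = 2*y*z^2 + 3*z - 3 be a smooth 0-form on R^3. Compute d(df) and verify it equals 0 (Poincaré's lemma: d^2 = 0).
d(df) = 0

Step 1: df = sum_i (∂f/∂x_i) dx_i = (0) dx + (2*z^2) dy + (4*y*z + 3) dz.
Step 2: Apply d again. Using the 1-form formula, the coefficient of dx ∧ dy in d(df) is ∂^2 f/∂x ∂y - ∂^2 f/∂y ∂x = (0) - (0) = 0 (equality of mixed partials for smooth f).
Similarly for dx ∧ dz and dy ∧ dz — all coefficients vanish. So d(df) = 0.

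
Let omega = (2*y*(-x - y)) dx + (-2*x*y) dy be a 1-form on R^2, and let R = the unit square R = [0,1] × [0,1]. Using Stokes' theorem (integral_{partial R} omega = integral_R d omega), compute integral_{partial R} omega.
integral_(partial R) omega = 2

Stokes: integral_partial_R omega = integral_R d omega with d omega = (∂Q/∂x - ∂P/∂y) dx ∧ dy.
  ∂Q/∂x = -2*y
  ∂P/∂y = -2*x - 4*y
  integrand = ∂Q/∂x - ∂P/∂y = 2*x + 2*y.
Integrating over R: integral_0^1 integral_0^1 (2*x + 2*y) dx dy = 2.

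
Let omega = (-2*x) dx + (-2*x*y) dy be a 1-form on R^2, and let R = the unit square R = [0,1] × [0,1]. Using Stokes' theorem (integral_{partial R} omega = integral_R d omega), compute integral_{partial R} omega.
integral_(partial R) omega = -1

Stokes: integral_partial_R omega = integral_R d omega with d omega = (∂Q/∂x - ∂P/∂y) dx ∧ dy.
  ∂Q/∂x = -2*y
  ∂P/∂y = 0
  integrand = ∂Q/∂x - ∂P/∂y = -2*y.
Integrating over R: integral_0^1 integral_0^1 (-2*y) dx dy = -1.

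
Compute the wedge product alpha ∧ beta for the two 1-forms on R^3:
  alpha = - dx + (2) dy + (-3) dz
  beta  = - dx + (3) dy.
alpha ∧ beta = (-1) dx ∧ dy + (-3) dx ∧ dz + (9) dy ∧ dz

Distribute the wedge, using dx_i ∧ dx_j = -dx_j ∧ dx_i and dx_i ∧ dx_i = 0. For each pair (i, j) with i < j, the coefficient of dx_i ∧ dx_j in alpha ∧ beta is (alpha_i * beta_j - alpha_j * beta_i). Collecting: alpha ∧ beta = (-1) dx ∧ dy + (-3) dx ∧ dz + (9) dy ∧ dz.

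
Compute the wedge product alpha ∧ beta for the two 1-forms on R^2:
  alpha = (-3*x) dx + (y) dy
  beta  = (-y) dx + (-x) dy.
alpha ∧ beta = (3*x^2 + y^2) dx ∧ dy

Distribute the wedge, using dx_i ∧ dx_j = -dx_j ∧ dx_i and dx_i ∧ dx_i = 0. For each pair (i, j) with i < j, the coefficient of dx_i ∧ dx_j in alpha ∧ beta is (alpha_i * beta_j - alpha_j * beta_i). Collecting: alpha ∧ beta = (3*x^2 + y^2) dx ∧ dy.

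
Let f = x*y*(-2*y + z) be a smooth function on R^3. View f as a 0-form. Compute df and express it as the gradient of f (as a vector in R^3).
df = (y*(-2*y + z)) dx + (x*(-4*y + z)) dy + (x*y) dz; grad f = (y*(-2*y + z), x*(-4*y + z), x*y)

For a 0-form f, d f = (∂f/∂x) dx + (∂f/∂y) dy + (∂f/∂z) dz. The components of the vector representation are exactly the entries of grad f in Cartesian coordinates:
  ∂f/∂x = y*(-2*y + z)
  ∂f/∂y = x*(-4*y + z)
  ∂f/∂z = x*y.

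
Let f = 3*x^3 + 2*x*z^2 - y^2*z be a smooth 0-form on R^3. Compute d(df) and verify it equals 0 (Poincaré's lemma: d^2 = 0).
d(df) = 0

Step 1: df = sum_i (∂f/∂x_i) dx_i = (9*x^2 + 2*z^2) dx + (-2*y*z) dy + (4*x*z - y^2) dz.
Step 2: Apply d again. Using the 1-form formula, the coefficient of dx ∧ dy in d(df) is ∂^2 f/∂x ∂y - ∂^2 f/∂y ∂x = (0) - (0) = 0 (equality of mixed partials for smooth f).
Similarly for dx ∧ dz and dy ∧ dz — all coefficients vanish. So d(df) = 0.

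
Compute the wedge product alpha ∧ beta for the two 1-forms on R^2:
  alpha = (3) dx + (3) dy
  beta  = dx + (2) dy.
alpha ∧ beta = (3) dx ∧ dy

Distribute the wedge, using dx_i ∧ dx_j = -dx_j ∧ dx_i and dx_i ∧ dx_i = 0. For each pair (i, j) with i < j, the coefficient of dx_i ∧ dx_j in alpha ∧ beta is (alpha_i * beta_j - alpha_j * beta_i). Collecting: alpha ∧ beta = (3) dx ∧ dy.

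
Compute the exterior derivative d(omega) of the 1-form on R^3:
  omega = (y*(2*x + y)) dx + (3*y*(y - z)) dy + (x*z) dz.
d(omega) = (-2*x - 2*y) dx ∧ dy + (z) dx ∧ dz + (3*y) dy ∧ dz

For a 1-form omega = sum_i f_i dx_i, the exterior derivative is
  d(omega) = sum_{i < j} (∂f_j/∂x_i - ∂f_i/∂x_j) dx_i ∧ dx_j.
  coefficient of dx ∧ dy: ∂f_2/∂x - ∂f_1/∂y = ∂(3*y*(y - z))/∂x - ∂(y*(2*x + y))/∂y = -2*x - 2*y
  coefficient of dx ∧ dz: ∂f_3/∂x - ∂f_1/∂z = ∂(x*z)/∂x - ∂(y*(2*x + y))/∂z = z
  coefficient of dy ∧ dz: ∂f_3/∂y - ∂f_2/∂z = ∂(x*z)/∂y - ∂(3*y*(y - z))/∂z = 3*y
Assembling: d(omega) = (-2*x - 2*y) dx ∧ dy + (z) dx ∧ dz + (3*y) dy ∧ dz.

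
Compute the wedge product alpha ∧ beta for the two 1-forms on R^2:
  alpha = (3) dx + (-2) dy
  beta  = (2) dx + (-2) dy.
alpha ∧ beta = (-2) dx ∧ dy

Distribute the wedge, using dx_i ∧ dx_j = -dx_j ∧ dx_i and dx_i ∧ dx_i = 0. For each pair (i, j) with i < j, the coefficient of dx_i ∧ dx_j in alpha ∧ beta is (alpha_i * beta_j - alpha_j * beta_i). Collecting: alpha ∧ beta = (-2) dx ∧ dy.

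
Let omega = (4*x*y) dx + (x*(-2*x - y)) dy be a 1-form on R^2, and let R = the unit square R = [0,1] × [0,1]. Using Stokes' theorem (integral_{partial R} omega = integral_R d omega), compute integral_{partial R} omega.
integral_(partial R) omega = -9/2

Stokes: integral_partial_R omega = integral_R d omega with d omega = (∂Q/∂x - ∂P/∂y) dx ∧ dy.
  ∂Q/∂x = -4*x - y
  ∂P/∂y = 4*x
  integrand = ∂Q/∂x - ∂P/∂y = -8*x - y.
Integrating over R: integral_0^1 integral_0^1 (-8*x - y) dx dy = -9/2.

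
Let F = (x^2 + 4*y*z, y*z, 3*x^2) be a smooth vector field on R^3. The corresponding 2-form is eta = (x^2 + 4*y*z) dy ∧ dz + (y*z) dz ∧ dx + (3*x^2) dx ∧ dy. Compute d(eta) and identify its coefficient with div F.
d(eta) = (2*x + z) dx ∧ dy ∧ dz; div F = 2*x + z

For a 2-form in R^3 of the form above, applying d gives a 3-form with coefficient ∂P/∂x + ∂Q/∂y + ∂R/∂z:
  ∂P/∂x = 2*x
  ∂Q/∂y = z
  ∂R/∂z = 0
Sum = 2*x + z, which is exactly div F.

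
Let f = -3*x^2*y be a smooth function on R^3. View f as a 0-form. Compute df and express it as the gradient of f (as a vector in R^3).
df = (-6*x*y) dx + (-3*x^2) dy + (0) dz; grad f = (-6*x*y, -3*x^2, 0)

For a 0-form f, d f = (∂f/∂x) dx + (∂f/∂y) dy + (∂f/∂z) dz. The components of the vector representation are exactly the entries of grad f in Cartesian coordinates:
  ∂f/∂x = -6*x*y
  ∂f/∂y = -3*x^2
  ∂f/∂z = 0.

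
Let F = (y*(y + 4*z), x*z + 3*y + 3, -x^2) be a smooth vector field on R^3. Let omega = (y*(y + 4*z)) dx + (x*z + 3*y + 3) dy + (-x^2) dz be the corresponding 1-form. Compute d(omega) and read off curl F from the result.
d(omega) = (-x) dy ∧ dz + (2*x + 4*y) dz ∧ dx + (-2*y - 3*z) dx ∧ dy; curl F = (-x, 2*x + 4*y, -2*y - 3*z)

d omega = sum_{i<j} (∂f_j/∂x_i - ∂f_i/∂x_j) dx_i ∧ dx_j. Under the identification (dy ∧ dz, dz ∧ dx, dx ∧ dy) ↔ (e_x, e_y, e_z), the coefficients are exactly the components of curl F. Compute:
  ∂R/∂y - ∂Q/∂z = (0) - (x) = -x
  ∂P/∂z - ∂R/∂x = (4*y) - (-2*x) = 2*x + 4*y
  ∂Q/∂x - ∂P/∂y = (z) - (2*y + 4*z) = -2*y - 3*z.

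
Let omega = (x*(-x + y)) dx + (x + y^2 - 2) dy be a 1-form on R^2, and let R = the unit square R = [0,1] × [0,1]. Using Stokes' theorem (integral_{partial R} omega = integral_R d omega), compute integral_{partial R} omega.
integral_(partial R) omega = 1/2

Stokes: integral_partial_R omega = integral_R d omega with d omega = (∂Q/∂x - ∂P/∂y) dx ∧ dy.
  ∂Q/∂x = 1
  ∂P/∂y = x
  integrand = ∂Q/∂x - ∂P/∂y = 1 - x.
Integrating over R: integral_0^1 integral_0^1 (1 - x) dx dy = 1/2.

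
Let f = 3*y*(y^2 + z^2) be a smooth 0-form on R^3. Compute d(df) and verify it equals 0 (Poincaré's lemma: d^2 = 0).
d(df) = 0

Step 1: df = sum_i (∂f/∂x_i) dx_i = (0) dx + (9*y^2 + 3*z^2) dy + (6*y*z) dz.
Step 2: Apply d again. Using the 1-form formula, the coefficient of dx ∧ dy in d(df) is ∂^2 f/∂x ∂y - ∂^2 f/∂y ∂x = (0) - (0) = 0 (equality of mixed partials for smooth f).
Similarly for dx ∧ dz and dy ∧ dz — all coefficients vanish. So d(df) = 0.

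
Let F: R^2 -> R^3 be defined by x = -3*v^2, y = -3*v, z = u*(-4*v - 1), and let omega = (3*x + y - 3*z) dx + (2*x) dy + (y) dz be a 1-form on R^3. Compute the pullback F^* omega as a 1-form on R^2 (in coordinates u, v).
F^* omega = (3*v*(4*v + 1)) du + (6*v*(-12*u*v - u + 9*v^2 + 6*v)) dv

Using F^*(f dg) = (f ∘ F) d(g ∘ F), substitute each coordinate x_i by F_i(u, v) in f_i, and replace dx_i by d F_i = (∂F_i/∂u) du + (∂F_i/∂v) dv.
  For the x component: f_1(F) = 12*u*v + 3*u - 9*v^2 - 3*v; d F_1 = (0) du + (-6*v) dv
  For the y component: f_2(F) = -6*v^2; d F_2 = (0) du + (-3) dv
  For the z component: f_3(F) = -3*v; d F_3 = (-4*v - 1) du + (-4*u) dv
Combining and collecting du, dv coefficients:
  coeff of du: 3*v*(4*v + 1)
  coeff of dv: 6*v*(-12*u*v - u + 9*v^2 + 6*v)
F^* omega = (3*v*(4*v + 1)) du + (6*v*(-12*u*v - u + 9*v^2 + 6*v)) dv.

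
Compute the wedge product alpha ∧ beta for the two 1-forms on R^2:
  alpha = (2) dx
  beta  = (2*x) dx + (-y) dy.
alpha ∧ beta = (-2*y) dx ∧ dy

Distribute the wedge, using dx_i ∧ dx_j = -dx_j ∧ dx_i and dx_i ∧ dx_i = 0. For each pair (i, j) with i < j, the coefficient of dx_i ∧ dx_j in alpha ∧ beta is (alpha_i * beta_j - alpha_j * beta_i). Collecting: alpha ∧ beta = (-2*y) dx ∧ dy.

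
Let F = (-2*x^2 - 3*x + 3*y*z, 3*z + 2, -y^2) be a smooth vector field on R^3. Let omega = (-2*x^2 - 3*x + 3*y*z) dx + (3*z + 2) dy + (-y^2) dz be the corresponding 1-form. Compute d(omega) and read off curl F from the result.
d(omega) = (-2*y - 3) dy ∧ dz + (3*y) dz ∧ dx + (-3*z) dx ∧ dy; curl F = (-2*y - 3, 3*y, -3*z)

d omega = sum_{i<j} (∂f_j/∂x_i - ∂f_i/∂x_j) dx_i ∧ dx_j. Under the identification (dy ∧ dz, dz ∧ dx, dx ∧ dy) ↔ (e_x, e_y, e_z), the coefficients are exactly the components of curl F. Compute:
  ∂R/∂y - ∂Q/∂z = (-2*y) - (3) = -2*y - 3
  ∂P/∂z - ∂R/∂x = (3*y) - (0) = 3*y
  ∂Q/∂x - ∂P/∂y = (0) - (3*z) = -3*z.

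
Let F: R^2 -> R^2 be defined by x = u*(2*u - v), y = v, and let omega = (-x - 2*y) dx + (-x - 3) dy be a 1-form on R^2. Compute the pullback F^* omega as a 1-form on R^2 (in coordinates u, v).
F^* omega = (-8*u^3 + 6*u^2*v - u*v^2 - 8*u*v + 2*v^2) du + (2*u^3 - u^2*v - 2*u^2 + 3*u*v - 3) dv

Using F^*(f dg) = (f ∘ F) d(g ∘ F), substitute each coordinate x_i by F_i(u, v) in f_i, and replace dx_i by d F_i = (∂F_i/∂u) du + (∂F_i/∂v) dv.
  For the x component: f_1(F) = -2*u^2 + u*v - 2*v; d F_1 = (4*u - v) du + (-u) dv
  For the y component: f_2(F) = -2*u^2 + u*v - 3; d F_2 = (0) du + (1) dv
Combining and collecting du, dv coefficients:
  coeff of du: -8*u^3 + 6*u^2*v - u*v^2 - 8*u*v + 2*v^2
  coeff of dv: 2*u^3 - u^2*v - 2*u^2 + 3*u*v - 3
F^* omega = (-8*u^3 + 6*u^2*v - u*v^2 - 8*u*v + 2*v^2) du + (2*u^3 - u^2*v - 2*u^2 + 3*u*v - 3) dv.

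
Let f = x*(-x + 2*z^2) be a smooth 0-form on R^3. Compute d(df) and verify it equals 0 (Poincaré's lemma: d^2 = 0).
d(df) = 0

Step 1: df = sum_i (∂f/∂x_i) dx_i = (-2*x + 2*z^2) dx + (0) dy + (4*x*z) dz.
Step 2: Apply d again. Using the 1-form formula, the coefficient of dx ∧ dy in d(df) is ∂^2 f/∂x ∂y - ∂^2 f/∂y ∂x = (0) - (0) = 0 (equality of mixed partials for smooth f).
Similarly for dx ∧ dz and dy ∧ dz — all coefficients vanish. So d(df) = 0.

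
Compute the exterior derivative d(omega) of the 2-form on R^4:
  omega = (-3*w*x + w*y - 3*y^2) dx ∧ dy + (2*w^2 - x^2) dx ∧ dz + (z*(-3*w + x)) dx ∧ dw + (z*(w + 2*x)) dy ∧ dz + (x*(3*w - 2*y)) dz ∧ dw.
d(omega) = (-3*x + y) dx ∧ dy ∧ dw + (10*w - x - 2*y) dx ∧ dz ∧ dw + (2*z) dx ∧ dy ∧ dz + (-2*x + z) dy ∧ dz ∧ dw

For a 2-form omega = sum_{i<j} g_{ij} dx_i ∧ dx_j, the exterior derivative is
  d(omega) = sum_{i<j} d(g_{ij}) ∧ dx_i ∧ dx_j = sum_{i<j, k} (∂g_{ij}/∂x_k) dx_k ∧ dx_i ∧ dx_j.
Expand each term, using dx_k ∧ dx_i ∧ dx_j = sgn(permutation) dx_{(a)} ∧ dx_{(b)} ∧ dx_{(c)} with (a < b < c) sorted:
  d(-3*w*x + w*y - 3*y^2) includes (∂/∂w)(-3*w*x + w*y - 3*y^2) dw = (-3*x + y) dw, which multiplied by dx ∧ dy gives (-3*x + y) dx ∧ dy ∧ dw
  d(2*w^2 - x^2) includes (∂/∂w)(2*w^2 - x^2) dw = (4*w) dw, which multiplied by dx ∧ dz gives (4*w) dx ∧ dz ∧ dw
  d(z*(-3*w + x)) includes (∂/∂z)(z*(-3*w + x)) dz = (-3*w + x) dz, which multiplied by dx ∧ dw gives (3*w - x) dx ∧ dz ∧ dw
  d(z*(w + 2*x)) includes (∂/∂x)(z*(w + 2*x)) dx = (2*z) dx, which multiplied by dy ∧ dz gives (2*z) dx ∧ dy ∧ dz
  d(z*(w + 2*x)) includes (∂/∂w)(z*(w + 2*x)) dw = (z) dw, which multiplied by dy ∧ dz gives (z) dy ∧ dz ∧ dw
  d(x*(3*w - 2*y)) includes (∂/∂x)(x*(3*w - 2*y)) dx = (3*w - 2*y) dx, which multiplied by dz ∧ dw gives (3*w - 2*y) dx ∧ dz ∧ dw
  d(x*(3*w - 2*y)) includes (∂/∂y)(x*(3*w - 2*y)) dy = (-2*x) dy, which multiplied by dz ∧ dw gives (-2*x) dy ∧ dz ∧ dw
Collecting like 3-forms: d(omega) = (-3*x + y) dx ∧ dy ∧ dw + (10*w - x - 2*y) dx ∧ dz ∧ dw + (2*z) dx ∧ dy ∧ dz + (-2*x + z) dy ∧ dz ∧ dw.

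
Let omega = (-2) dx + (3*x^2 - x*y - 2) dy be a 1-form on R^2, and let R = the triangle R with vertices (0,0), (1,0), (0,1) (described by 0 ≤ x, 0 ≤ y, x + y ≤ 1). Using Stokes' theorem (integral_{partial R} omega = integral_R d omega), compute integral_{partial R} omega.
integral_(partial R) omega = 5/6

Stokes: integral_partial_R omega = integral_R d omega with d omega = (∂Q/∂x - ∂P/∂y) dx ∧ dy.
  ∂Q/∂x = 6*x - y
  ∂P/∂y = 0
  integrand = ∂Q/∂x - ∂P/∂y = 6*x - y.
Integrating over R: integral_0^1 integral_0^{1-x} (6*x - y) dy dx = 5/6.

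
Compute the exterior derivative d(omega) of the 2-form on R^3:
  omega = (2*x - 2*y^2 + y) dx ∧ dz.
d(omega) = (4*y - 1) dx ∧ dy ∧ dz

For a 2-form omega = sum_{i<j} g_{ij} dx_i ∧ dx_j, the exterior derivative is
  d(omega) = sum_{i<j} d(g_{ij}) ∧ dx_i ∧ dx_j = sum_{i<j, k} (∂g_{ij}/∂x_k) dx_k ∧ dx_i ∧ dx_j.
Expand each term, using dx_k ∧ dx_i ∧ dx_j = sgn(permutation) dx_{(a)} ∧ dx_{(b)} ∧ dx_{(c)} with (a < b < c) sorted:
  d(2*x - 2*y^2 + y) includes (∂/∂y)(2*x - 2*y^2 + y) dy = (1 - 4*y) dy, which multiplied by dx ∧ dz gives (4*y - 1) dx ∧ dy ∧ dz
Collecting like 3-forms: d(omega) = (4*y - 1) dx ∧ dy ∧ dz.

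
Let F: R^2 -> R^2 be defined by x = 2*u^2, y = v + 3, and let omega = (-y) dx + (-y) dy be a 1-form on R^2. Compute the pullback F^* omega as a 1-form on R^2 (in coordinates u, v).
F^* omega = (4*u*(-v - 3)) du + (-v - 3) dv

Using F^*(f dg) = (f ∘ F) d(g ∘ F), substitute each coordinate x_i by F_i(u, v) in f_i, and replace dx_i by d F_i = (∂F_i/∂u) du + (∂F_i/∂v) dv.
  For the x component: f_1(F) = -v - 3; d F_1 = (4*u) du + (0) dv
  For the y component: f_2(F) = -v - 3; d F_2 = (0) du + (1) dv
Combining and collecting du, dv coefficients:
  coeff of du: 4*u*(-v - 3)
  coeff of dv: -v - 3
F^* omega = (4*u*(-v - 3)) du + (-v - 3) dv.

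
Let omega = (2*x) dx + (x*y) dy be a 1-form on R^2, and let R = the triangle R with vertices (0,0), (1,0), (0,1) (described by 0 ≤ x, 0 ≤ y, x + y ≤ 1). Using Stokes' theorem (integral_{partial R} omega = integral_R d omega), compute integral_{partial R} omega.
integral_(partial R) omega = 1/6

Stokes: integral_partial_R omega = integral_R d omega with d omega = (∂Q/∂x - ∂P/∂y) dx ∧ dy.
  ∂Q/∂x = y
  ∂P/∂y = 0
  integrand = ∂Q/∂x - ∂P/∂y = y.
Integrating over R: integral_0^1 integral_0^{1-x} (y) dy dx = 1/6.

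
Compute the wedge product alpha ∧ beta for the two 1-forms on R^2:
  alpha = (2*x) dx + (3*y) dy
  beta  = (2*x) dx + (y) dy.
alpha ∧ beta = (-4*x*y) dx ∧ dy

Distribute the wedge, using dx_i ∧ dx_j = -dx_j ∧ dx_i and dx_i ∧ dx_i = 0. For each pair (i, j) with i < j, the coefficient of dx_i ∧ dx_j in alpha ∧ beta is (alpha_i * beta_j - alpha_j * beta_i). Collecting: alpha ∧ beta = (-4*x*y) dx ∧ dy.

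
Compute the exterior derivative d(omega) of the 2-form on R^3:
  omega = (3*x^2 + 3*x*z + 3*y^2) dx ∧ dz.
d(omega) = (-6*y) dx ∧ dy ∧ dz

For a 2-form omega = sum_{i<j} g_{ij} dx_i ∧ dx_j, the exterior derivative is
  d(omega) = sum_{i<j} d(g_{ij}) ∧ dx_i ∧ dx_j = sum_{i<j, k} (∂g_{ij}/∂x_k) dx_k ∧ dx_i ∧ dx_j.
Expand each term, using dx_k ∧ dx_i ∧ dx_j = sgn(permutation) dx_{(a)} ∧ dx_{(b)} ∧ dx_{(c)} with (a < b < c) sorted:
  d(3*x^2 + 3*x*z + 3*y^2) includes (∂/∂y)(3*x^2 + 3*x*z + 3*y^2) dy = (6*y) dy, which multiplied by dx ∧ dz gives (-6*y) dx ∧ dy ∧ dz
Collecting like 3-forms: d(omega) = (-6*y) dx ∧ dy ∧ dz.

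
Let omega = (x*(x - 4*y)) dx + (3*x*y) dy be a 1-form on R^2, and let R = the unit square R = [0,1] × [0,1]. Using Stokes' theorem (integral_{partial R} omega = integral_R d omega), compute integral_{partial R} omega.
integral_(partial R) omega = 7/2

Stokes: integral_partial_R omega = integral_R d omega with d omega = (∂Q/∂x - ∂P/∂y) dx ∧ dy.
  ∂Q/∂x = 3*y
  ∂P/∂y = -4*x
  integrand = ∂Q/∂x - ∂P/∂y = 4*x + 3*y.
Integrating over R: integral_0^1 integral_0^1 (4*x + 3*y) dx dy = 7/2.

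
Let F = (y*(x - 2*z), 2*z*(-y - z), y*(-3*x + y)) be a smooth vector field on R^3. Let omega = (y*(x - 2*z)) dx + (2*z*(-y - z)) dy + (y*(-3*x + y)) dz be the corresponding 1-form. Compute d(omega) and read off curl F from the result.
d(omega) = (-3*x + 4*y + 4*z) dy ∧ dz + (y) dz ∧ dx + (-x + 2*z) dx ∧ dy; curl F = (-3*x + 4*y + 4*z, y, -x + 2*z)

d omega = sum_{i<j} (∂f_j/∂x_i - ∂f_i/∂x_j) dx_i ∧ dx_j. Under the identification (dy ∧ dz, dz ∧ dx, dx ∧ dy) ↔ (e_x, e_y, e_z), the coefficients are exactly the components of curl F. Compute:
  ∂R/∂y - ∂Q/∂z = (-3*x + 2*y) - (-2*y - 4*z) = -3*x + 4*y + 4*z
  ∂P/∂z - ∂R/∂x = (-2*y) - (-3*y) = y
  ∂Q/∂x - ∂P/∂y = (0) - (x - 2*z) = -x + 2*z.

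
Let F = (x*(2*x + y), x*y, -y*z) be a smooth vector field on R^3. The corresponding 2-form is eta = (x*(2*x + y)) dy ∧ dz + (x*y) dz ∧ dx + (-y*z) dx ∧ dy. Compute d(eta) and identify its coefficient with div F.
d(eta) = (5*x) dx ∧ dy ∧ dz; div F = 5*x

For a 2-form in R^3 of the form above, applying d gives a 3-form with coefficient ∂P/∂x + ∂Q/∂y + ∂R/∂z:
  ∂P/∂x = 4*x + y
  ∂Q/∂y = x
  ∂R/∂z = -y
Sum = 5*x, which is exactly div F.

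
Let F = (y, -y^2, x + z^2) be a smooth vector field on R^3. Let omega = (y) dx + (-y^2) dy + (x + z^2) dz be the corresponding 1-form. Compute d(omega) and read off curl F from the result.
d(omega) = (0) dy ∧ dz + (-1) dz ∧ dx + (-1) dx ∧ dy; curl F = (0, -1, -1)

d omega = sum_{i<j} (∂f_j/∂x_i - ∂f_i/∂x_j) dx_i ∧ dx_j. Under the identification (dy ∧ dz, dz ∧ dx, dx ∧ dy) ↔ (e_x, e_y, e_z), the coefficients are exactly the components of curl F. Compute:
  ∂R/∂y - ∂Q/∂z = (0) - (0) = 0
  ∂P/∂z - ∂R/∂x = (0) - (1) = -1
  ∂Q/∂x - ∂P/∂y = (0) - (1) = -1.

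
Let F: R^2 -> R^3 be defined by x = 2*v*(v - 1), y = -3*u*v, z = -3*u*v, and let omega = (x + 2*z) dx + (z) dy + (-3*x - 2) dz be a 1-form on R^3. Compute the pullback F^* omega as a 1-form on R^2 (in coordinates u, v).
F^* omega = (3*v*(3*u*v + 6*v^2 - 6*v + 2)) du + (9*u^2*v - 6*u*v^2 - 6*u*v + 6*u + 8*v^3 - 12*v^2 + 4*v) dv

Using F^*(f dg) = (f ∘ F) d(g ∘ F), substitute each coordinate x_i by F_i(u, v) in f_i, and replace dx_i by d F_i = (∂F_i/∂u) du + (∂F_i/∂v) dv.
  For the x component: f_1(F) = 2*v*(-3*u + v - 1); d F_1 = (0) du + (4*v - 2) dv
  For the y component: f_2(F) = -3*u*v; d F_2 = (-3*v) du + (-3*u) dv
  For the z component: f_3(F) = -6*v^2 + 6*v - 2; d F_3 = (-3*v) du + (-3*u) dv
Combining and collecting du, dv coefficients:
  coeff of du: 3*v*(3*u*v + 6*v^2 - 6*v + 2)
  coeff of dv: 9*u^2*v - 6*u*v^2 - 6*u*v + 6*u + 8*v^3 - 12*v^2 + 4*v
F^* omega = (3*v*(3*u*v + 6*v^2 - 6*v + 2)) du + (9*u^2*v - 6*u*v^2 - 6*u*v + 6*u + 8*v^3 - 12*v^2 + 4*v) dv.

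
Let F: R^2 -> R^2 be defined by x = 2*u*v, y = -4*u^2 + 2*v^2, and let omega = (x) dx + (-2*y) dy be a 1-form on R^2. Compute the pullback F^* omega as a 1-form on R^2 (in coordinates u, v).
F^* omega = (-64*u^3 + 36*u*v^2) du + (36*u^2*v - 16*v^3) dv

Using F^*(f dg) = (f ∘ F) d(g ∘ F), substitute each coordinate x_i by F_i(u, v) in f_i, and replace dx_i by d F_i = (∂F_i/∂u) du + (∂F_i/∂v) dv.
  For the x component: f_1(F) = 2*u*v; d F_1 = (2*v) du + (2*u) dv
  For the y component: f_2(F) = 8*u^2 - 4*v^2; d F_2 = (-8*u) du + (4*v) dv
Combining and collecting du, dv coefficients:
  coeff of du: -64*u^3 + 36*u*v^2
  coeff of dv: 36*u^2*v - 16*v^3
F^* omega = (-64*u^3 + 36*u*v^2) du + (36*u^2*v - 16*v^3) dv.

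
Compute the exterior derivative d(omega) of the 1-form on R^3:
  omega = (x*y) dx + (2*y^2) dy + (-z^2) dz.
d(omega) = (-x) dx ∧ dy

For a 1-form omega = sum_i f_i dx_i, the exterior derivative is
  d(omega) = sum_{i < j} (∂f_j/∂x_i - ∂f_i/∂x_j) dx_i ∧ dx_j.
  coefficient of dx ∧ dy: ∂f_2/∂x - ∂f_1/∂y = ∂(2*y^2)/∂x - ∂(x*y)/∂y = -x
Assembling: d(omega) = (-x) dx ∧ dy.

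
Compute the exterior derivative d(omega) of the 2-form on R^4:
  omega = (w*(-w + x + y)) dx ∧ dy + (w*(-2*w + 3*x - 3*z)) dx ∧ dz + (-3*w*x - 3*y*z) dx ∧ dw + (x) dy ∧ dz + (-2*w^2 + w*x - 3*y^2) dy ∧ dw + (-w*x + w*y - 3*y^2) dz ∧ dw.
d(omega) = (-w + x + y + 3*z) dx ∧ dy ∧ dw + (-5*w + 3*x + 3*y - 3*z) dx ∧ dz ∧ dw + (1) dx ∧ dy ∧ dz + (w - 6*y) dy ∧ dz ∧ dw

For a 2-form omega = sum_{i<j} g_{ij} dx_i ∧ dx_j, the exterior derivative is
  d(omega) = sum_{i<j} d(g_{ij}) ∧ dx_i ∧ dx_j = sum_{i<j, k} (∂g_{ij}/∂x_k) dx_k ∧ dx_i ∧ dx_j.
Expand each term, using dx_k ∧ dx_i ∧ dx_j = sgn(permutation) dx_{(a)} ∧ dx_{(b)} ∧ dx_{(c)} with (a < b < c) sorted:
  d(w*(-w + x + y)) includes (∂/∂w)(w*(-w + x + y)) dw = (-2*w + x + y) dw, which multiplied by dx ∧ dy gives (-2*w + x + y) dx ∧ dy ∧ dw
  d(w*(-2*w + 3*x - 3*z)) includes (∂/∂w)(w*(-2*w + 3*x - 3*z)) dw = (-4*w + 3*x - 3*z) dw, which multiplied by dx ∧ dz gives (-4*w + 3*x - 3*z) dx ∧ dz ∧ dw
  d(-3*w*x - 3*y*z) includes (∂/∂y)(-3*w*x - 3*y*z) dy = (-3*z) dy, which multiplied by dx ∧ dw gives (3*z) dx ∧ dy ∧ dw
  d(-3*w*x - 3*y*z) includes (∂/∂z)(-3*w*x - 3*y*z) dz = (-3*y) dz, which multiplied by dx ∧ dw gives (3*y) dx ∧ dz ∧ dw
  d(x) includes (∂/∂x)(x) dx = (1) dx, which multiplied by dy ∧ dz gives (1) dx ∧ dy ∧ dz
  d(-2*w^2 + w*x - 3*y^2) includes (∂/∂x)(-2*w^2 + w*x - 3*y^2) dx = (w) dx, which multiplied by dy ∧ dw gives (w) dx ∧ dy ∧ dw
  d(-w*x + w*y - 3*y^2) includes (∂/∂x)(-w*x + w*y - 3*y^2) dx = (-w) dx, which multiplied by dz ∧ dw gives (-w) dx ∧ dz ∧ dw
  d(-w*x + w*y - 3*y^2) includes (∂/∂y)(-w*x + w*y - 3*y^2) dy = (w - 6*y) dy, which multiplied by dz ∧ dw gives (w - 6*y) dy ∧ dz ∧ dw
Collecting like 3-forms: d(omega) = (-w + x + y + 3*z) dx ∧ dy ∧ dw + (-5*w + 3*x + 3*y - 3*z) dx ∧ dz ∧ dw + (1) dx ∧ dy ∧ dz + (w - 6*y) dy ∧ dz ∧ dw.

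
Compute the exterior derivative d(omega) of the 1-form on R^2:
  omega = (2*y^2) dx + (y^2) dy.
d(omega) = (-4*y) dx ∧ dy

For a 1-form omega = sum_i f_i dx_i, the exterior derivative is
  d(omega) = sum_{i < j} (∂f_j/∂x_i - ∂f_i/∂x_j) dx_i ∧ dx_j.
  coefficient of dx ∧ dy: ∂f_2/∂x - ∂f_1/∂y = ∂(y^2)/∂x - ∂(2*y^2)/∂y = -4*y
Assembling: d(omega) = (-4*y) dx ∧ dy.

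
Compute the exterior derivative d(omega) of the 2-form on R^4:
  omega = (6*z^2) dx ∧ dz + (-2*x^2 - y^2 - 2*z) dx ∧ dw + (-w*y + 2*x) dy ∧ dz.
d(omega) = (2*y) dx ∧ dy ∧ dw + (2) dx ∧ dz ∧ dw + (2) dx ∧ dy ∧ dz + (-y) dy ∧ dz ∧ dw

For a 2-form omega = sum_{i<j} g_{ij} dx_i ∧ dx_j, the exterior derivative is
  d(omega) = sum_{i<j} d(g_{ij}) ∧ dx_i ∧ dx_j = sum_{i<j, k} (∂g_{ij}/∂x_k) dx_k ∧ dx_i ∧ dx_j.
Expand each term, using dx_k ∧ dx_i ∧ dx_j = sgn(permutation) dx_{(a)} ∧ dx_{(b)} ∧ dx_{(c)} with (a < b < c) sorted:
  d(-2*x^2 - y^2 - 2*z) includes (∂/∂y)(-2*x^2 - y^2 - 2*z) dy = (-2*y) dy, which multiplied by dx ∧ dw gives (2*y) dx ∧ dy ∧ dw
  d(-2*x^2 - y^2 - 2*z) includes (∂/∂z)(-2*x^2 - y^2 - 2*z) dz = (-2) dz, which multiplied by dx ∧ dw gives (2) dx ∧ dz ∧ dw
  d(-w*y + 2*x) includes (∂/∂x)(-w*y + 2*x) dx = (2) dx, which multiplied by dy ∧ dz gives (2) dx ∧ dy ∧ dz
  d(-w*y + 2*x) includes (∂/∂w)(-w*y + 2*x) dw = (-y) dw, which multiplied by dy ∧ dz gives (-y) dy ∧ dz ∧ dw
Collecting like 3-forms: d(omega) = (2*y) dx ∧ dy ∧ dw + (2) dx ∧ dz ∧ dw + (2) dx ∧ dy ∧ dz + (-y) dy ∧ dz ∧ dw.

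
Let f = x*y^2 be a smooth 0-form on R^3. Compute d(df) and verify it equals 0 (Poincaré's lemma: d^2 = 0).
d(df) = 0

Step 1: df = sum_i (∂f/∂x_i) dx_i = (y^2) dx + (2*x*y) dy + (0) dz.
Step 2: Apply d again. Using the 1-form formula, the coefficient of dx ∧ dy in d(df) is ∂^2 f/∂x ∂y - ∂^2 f/∂y ∂x = (2*y) - (2*y) = 0 (equality of mixed partials for smooth f).
Similarly for dx ∧ dz and dy ∧ dz — all coefficients vanish. So d(df) = 0.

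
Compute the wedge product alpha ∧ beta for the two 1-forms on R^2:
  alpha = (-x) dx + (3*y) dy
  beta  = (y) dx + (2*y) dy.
alpha ∧ beta = (-y*(2*x + 3*y)) dx ∧ dy

Distribute the wedge, using dx_i ∧ dx_j = -dx_j ∧ dx_i and dx_i ∧ dx_i = 0. For each pair (i, j) with i < j, the coefficient of dx_i ∧ dx_j in alpha ∧ beta is (alpha_i * beta_j - alpha_j * beta_i). Collecting: alpha ∧ beta = (-y*(2*x + 3*y)) dx ∧ dy.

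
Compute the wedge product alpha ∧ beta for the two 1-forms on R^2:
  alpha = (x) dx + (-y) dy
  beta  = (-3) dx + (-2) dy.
alpha ∧ beta = (-2*x - 3*y) dx ∧ dy

Distribute the wedge, using dx_i ∧ dx_j = -dx_j ∧ dx_i and dx_i ∧ dx_i = 0. For each pair (i, j) with i < j, the coefficient of dx_i ∧ dx_j in alpha ∧ beta is (alpha_i * beta_j - alpha_j * beta_i). Collecting: alpha ∧ beta = (-2*x - 3*y) dx ∧ dy.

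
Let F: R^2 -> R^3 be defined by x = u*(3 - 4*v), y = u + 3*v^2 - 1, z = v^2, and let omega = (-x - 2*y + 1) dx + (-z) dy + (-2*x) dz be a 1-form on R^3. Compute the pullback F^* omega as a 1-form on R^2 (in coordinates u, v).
F^* omega = (-16*u*v^2 + 32*u*v - 15*u + 24*v^3 - 19*v^2 - 12*v + 9) du + (-16*u^2*v + 20*u^2 + 40*u*v^2 - 12*u*v - 12*u - 6*v^3) dv

Using F^*(f dg) = (f ∘ F) d(g ∘ F), substitute each coordinate x_i by F_i(u, v) in f_i, and replace dx_i by d F_i = (∂F_i/∂u) du + (∂F_i/∂v) dv.
  For the x component: f_1(F) = 4*u*v - 5*u - 6*v^2 + 3; d F_1 = (3 - 4*v) du + (-4*u) dv
  For the y component: f_2(F) = -v^2; d F_2 = (1) du + (6*v) dv
  For the z component: f_3(F) = 2*u*(4*v - 3); d F_3 = (0) du + (2*v) dv
Combining and collecting du, dv coefficients:
  coeff of du: -16*u*v^2 + 32*u*v - 15*u + 24*v^3 - 19*v^2 - 12*v + 9
  coeff of dv: -16*u^2*v + 20*u^2 + 40*u*v^2 - 12*u*v - 12*u - 6*v^3
F^* omega = (-16*u*v^2 + 32*u*v - 15*u + 24*v^3 - 19*v^2 - 12*v + 9) du + (-16*u^2*v + 20*u^2 + 40*u*v^2 - 12*u*v - 12*u - 6*v^3) dv.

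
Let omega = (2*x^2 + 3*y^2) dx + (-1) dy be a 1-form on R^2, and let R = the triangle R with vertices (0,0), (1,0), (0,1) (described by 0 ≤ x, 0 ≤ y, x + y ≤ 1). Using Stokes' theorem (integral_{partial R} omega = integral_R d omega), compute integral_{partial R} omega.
integral_(partial R) omega = -1

Stokes: integral_partial_R omega = integral_R d omega with d omega = (∂Q/∂x - ∂P/∂y) dx ∧ dy.
  ∂Q/∂x = 0
  ∂P/∂y = 6*y
  integrand = ∂Q/∂x - ∂P/∂y = -6*y.
Integrating over R: integral_0^1 integral_0^{1-x} (-6*y) dy dx = -1.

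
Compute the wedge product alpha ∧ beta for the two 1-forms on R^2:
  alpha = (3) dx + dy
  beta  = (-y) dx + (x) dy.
alpha ∧ beta = (3*x + y) dx ∧ dy

Distribute the wedge, using dx_i ∧ dx_j = -dx_j ∧ dx_i and dx_i ∧ dx_i = 0. For each pair (i, j) with i < j, the coefficient of dx_i ∧ dx_j in alpha ∧ beta is (alpha_i * beta_j - alpha_j * beta_i). Collecting: alpha ∧ beta = (3*x + y) dx ∧ dy.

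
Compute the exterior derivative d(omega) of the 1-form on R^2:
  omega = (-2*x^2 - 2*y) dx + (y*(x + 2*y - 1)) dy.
d(omega) = (y + 2) dx ∧ dy

For a 1-form omega = sum_i f_i dx_i, the exterior derivative is
  d(omega) = sum_{i < j} (∂f_j/∂x_i - ∂f_i/∂x_j) dx_i ∧ dx_j.
  coefficient of dx ∧ dy: ∂f_2/∂x - ∂f_1/∂y = ∂(y*(x + 2*y - 1))/∂x - ∂(-2*x^2 - 2*y)/∂y = y + 2
Assembling: d(omega) = (y + 2) dx ∧ dy.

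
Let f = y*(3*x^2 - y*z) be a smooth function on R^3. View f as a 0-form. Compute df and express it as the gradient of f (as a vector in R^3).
df = (6*x*y) dx + (3*x^2 - 2*y*z) dy + (-y^2) dz; grad f = (6*x*y, 3*x^2 - 2*y*z, -y^2)

For a 0-form f, d f = (∂f/∂x) dx + (∂f/∂y) dy + (∂f/∂z) dz. The components of the vector representation are exactly the entries of grad f in Cartesian coordinates:
  ∂f/∂x = 6*x*y
  ∂f/∂y = 3*x^2 - 2*y*z
  ∂f/∂z = -y^2.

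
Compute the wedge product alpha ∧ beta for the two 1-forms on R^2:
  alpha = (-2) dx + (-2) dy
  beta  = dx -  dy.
alpha ∧ beta = (4) dx ∧ dy

Distribute the wedge, using dx_i ∧ dx_j = -dx_j ∧ dx_i and dx_i ∧ dx_i = 0. For each pair (i, j) with i < j, the coefficient of dx_i ∧ dx_j in alpha ∧ beta is (alpha_i * beta_j - alpha_j * beta_i). Collecting: alpha ∧ beta = (4) dx ∧ dy.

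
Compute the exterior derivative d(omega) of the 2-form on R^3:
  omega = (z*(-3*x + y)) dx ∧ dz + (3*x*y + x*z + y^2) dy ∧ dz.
d(omega) = (3*y) dx ∧ dy ∧ dz

For a 2-form omega = sum_{i<j} g_{ij} dx_i ∧ dx_j, the exterior derivative is
  d(omega) = sum_{i<j} d(g_{ij}) ∧ dx_i ∧ dx_j = sum_{i<j, k} (∂g_{ij}/∂x_k) dx_k ∧ dx_i ∧ dx_j.
Expand each term, using dx_k ∧ dx_i ∧ dx_j = sgn(permutation) dx_{(a)} ∧ dx_{(b)} ∧ dx_{(c)} with (a < b < c) sorted:
  d(z*(-3*x + y)) includes (∂/∂y)(z*(-3*x + y)) dy = (z) dy, which multiplied by dx ∧ dz gives (-z) dx ∧ dy ∧ dz
  d(3*x*y + x*z + y^2) includes (∂/∂x)(3*x*y + x*z + y^2) dx = (3*y + z) dx, which multiplied by dy ∧ dz gives (3*y + z) dx ∧ dy ∧ dz
Collecting like 3-forms: d(omega) = (3*y) dx ∧ dy ∧ dz.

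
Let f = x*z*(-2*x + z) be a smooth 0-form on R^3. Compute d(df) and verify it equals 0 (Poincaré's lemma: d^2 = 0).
d(df) = 0

Step 1: df = sum_i (∂f/∂x_i) dx_i = (z*(-4*x + z)) dx + (0) dy + (2*x*(-x + z)) dz.
Step 2: Apply d again. Using the 1-form formula, the coefficient of dx ∧ dy in d(df) is ∂^2 f/∂x ∂y - ∂^2 f/∂y ∂x = (0) - (0) = 0 (equality of mixed partials for smooth f).
Similarly for dx ∧ dz and dy ∧ dz — all coefficients vanish. So d(df) = 0.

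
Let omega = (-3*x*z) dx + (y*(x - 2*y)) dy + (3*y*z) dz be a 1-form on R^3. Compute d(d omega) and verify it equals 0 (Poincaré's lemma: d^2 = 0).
d(d omega) = 0

Step 1: d omega = sum_{i<j} (∂f_j/∂x_i - ∂f_i/∂x_j) dx_i ∧ dx_j:
  coeff of dx ∧ dy: y
  coeff of dx ∧ dz: 3*x
  coeff of dy ∧ dz: 3*z
Step 2: Apply d again to each 2-form coefficient. The only possible 3-form in R^3 is dx ∧ dy ∧ dz, with coefficient
  ∂(coeff of dy∧dz)/∂x - ∂(coeff of dx∧dz)/∂y + ∂(coeff of dx∧dy)/∂z
  = ∂/∂x (3*z) - ∂/∂y (3*x) + ∂/∂z (y).
Each of these terms simplifies to sums of mixed partials that cancel in pairs. The result is 0 (by equality of mixed partials for smooth functions — Schwarz / Clairaut).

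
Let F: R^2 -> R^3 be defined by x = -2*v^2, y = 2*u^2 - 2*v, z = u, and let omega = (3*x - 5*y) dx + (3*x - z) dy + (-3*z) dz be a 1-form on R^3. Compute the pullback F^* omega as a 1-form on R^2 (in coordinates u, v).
F^* omega = (u*(-4*u - 24*v^2 - 3)) du + (40*u^2*v + 2*u + 24*v^3 - 28*v^2) dv

Using F^*(f dg) = (f ∘ F) d(g ∘ F), substitute each coordinate x_i by F_i(u, v) in f_i, and replace dx_i by d F_i = (∂F_i/∂u) du + (∂F_i/∂v) dv.
  For the x component: f_1(F) = -10*u^2 - 6*v^2 + 10*v; d F_1 = (0) du + (-4*v) dv
  For the y component: f_2(F) = -u - 6*v^2; d F_2 = (4*u) du + (-2) dv
  For the z component: f_3(F) = -3*u; d F_3 = (1) du + (0) dv
Combining and collecting du, dv coefficients:
  coeff of du: u*(-4*u - 24*v^2 - 3)
  coeff of dv: 40*u^2*v + 2*u + 24*v^3 - 28*v^2
F^* omega = (u*(-4*u - 24*v^2 - 3)) du + (40*u^2*v + 2*u + 24*v^3 - 28*v^2) dv.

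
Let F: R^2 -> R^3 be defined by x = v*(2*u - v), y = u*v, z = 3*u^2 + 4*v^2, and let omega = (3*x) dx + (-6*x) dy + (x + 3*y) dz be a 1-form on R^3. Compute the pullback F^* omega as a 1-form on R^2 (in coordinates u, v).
F^* omega = (6*u*v*(5*u - v)) du + (2*v^2*(14*u - v)) dv

Using F^*(f dg) = (f ∘ F) d(g ∘ F), substitute each coordinate x_i by F_i(u, v) in f_i, and replace dx_i by d F_i = (∂F_i/∂u) du + (∂F_i/∂v) dv.
  For the x component: f_1(F) = 3*v*(2*u - v); d F_1 = (2*v) du + (2*u - 2*v) dv
  For the y component: f_2(F) = 6*v*(-2*u + v); d F_2 = (v) du + (u) dv
  For the z component: f_3(F) = v*(5*u - v); d F_3 = (6*u) du + (8*v) dv
Combining and collecting du, dv coefficients:
  coeff of du: 6*u*v*(5*u - v)
  coeff of dv: 2*v^2*(14*u - v)
F^* omega = (6*u*v*(5*u - v)) du + (2*v^2*(14*u - v)) dv.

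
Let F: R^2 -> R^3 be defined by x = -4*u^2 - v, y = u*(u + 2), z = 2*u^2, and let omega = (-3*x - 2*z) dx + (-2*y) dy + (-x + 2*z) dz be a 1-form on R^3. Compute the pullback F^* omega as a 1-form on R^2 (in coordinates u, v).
F^* omega = (4*u*(-9*u^2 - 3*u - 5*v - 2)) du + (-8*u^2 - 3*v) dv

Using F^*(f dg) = (f ∘ F) d(g ∘ F), substitute each coordinate x_i by F_i(u, v) in f_i, and replace dx_i by d F_i = (∂F_i/∂u) du + (∂F_i/∂v) dv.
  For the x component: f_1(F) = 8*u^2 + 3*v; d F_1 = (-8*u) du + (-1) dv
  For the y component: f_2(F) = 2*u*(-u - 2); d F_2 = (2*u + 2) du + (0) dv
  For the z component: f_3(F) = 8*u^2 + v; d F_3 = (4*u) du + (0) dv
Combining and collecting du, dv coefficients:
  coeff of du: 4*u*(-9*u^2 - 3*u - 5*v - 2)
  coeff of dv: -8*u^2 - 3*v
F^* omega = (4*u*(-9*u^2 - 3*u - 5*v - 2)) du + (-8*u^2 - 3*v) dv.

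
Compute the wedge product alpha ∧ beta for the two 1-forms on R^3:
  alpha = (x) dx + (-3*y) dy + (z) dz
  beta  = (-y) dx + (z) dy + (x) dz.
alpha ∧ beta = (x*z - 3*y^2) dx ∧ dy + (x^2 + y*z) dx ∧ dz + (-3*x*y - z^2) dy ∧ dz

Distribute the wedge, using dx_i ∧ dx_j = -dx_j ∧ dx_i and dx_i ∧ dx_i = 0. For each pair (i, j) with i < j, the coefficient of dx_i ∧ dx_j in alpha ∧ beta is (alpha_i * beta_j - alpha_j * beta_i). Collecting: alpha ∧ beta = (x*z - 3*y^2) dx ∧ dy + (x^2 + y*z) dx ∧ dz + (-3*x*y - z^2) dy ∧ dz.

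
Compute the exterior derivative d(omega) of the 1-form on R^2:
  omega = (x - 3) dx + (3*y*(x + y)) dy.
d(omega) = (3*y) dx ∧ dy

For a 1-form omega = sum_i f_i dx_i, the exterior derivative is
  d(omega) = sum_{i < j} (∂f_j/∂x_i - ∂f_i/∂x_j) dx_i ∧ dx_j.
  coefficient of dx ∧ dy: ∂f_2/∂x - ∂f_1/∂y = ∂(3*y*(x + y))/∂x - ∂(x - 3)/∂y = 3*y
Assembling: d(omega) = (3*y) dx ∧ dy.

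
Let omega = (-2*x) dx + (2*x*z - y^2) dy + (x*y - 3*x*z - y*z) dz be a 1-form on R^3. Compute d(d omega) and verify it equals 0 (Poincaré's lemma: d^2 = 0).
d(d omega) = 0

Step 1: d omega = sum_{i<j} (∂f_j/∂x_i - ∂f_i/∂x_j) dx_i ∧ dx_j:
  coeff of dx ∧ dy: 2*z
  coeff of dx ∧ dz: y - 3*z
  coeff of dy ∧ dz: -x - z
Step 2: Apply d again to each 2-form coefficient. The only possible 3-form in R^3 is dx ∧ dy ∧ dz, with coefficient
  ∂(coeff of dy∧dz)/∂x - ∂(coeff of dx∧dz)/∂y + ∂(coeff of dx∧dy)/∂z
  = ∂/∂x (-x - z) - ∂/∂y (y - 3*z) + ∂/∂z (2*z).
Each of these terms simplifies to sums of mixed partials that cancel in pairs. The result is 0 (by equality of mixed partials for smooth functions — Schwarz / Clairaut).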